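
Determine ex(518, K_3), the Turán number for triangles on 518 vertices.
ex(518, K_3) = ⌊518^2/4⌋ = 67081

Mantel (1907): a triangle-free graph on n vertices has at most ⌊n^2/4⌋ edges, with equality for the complete bipartite graph K_{⌊n/2⌋, ⌈n/2⌉}. For n = 518: ⌊518^2/4⌋ = ⌊268324/4⌋ = 67081. The extremal graph is K_{259, 259}, which has 259·259 = 67081 edges.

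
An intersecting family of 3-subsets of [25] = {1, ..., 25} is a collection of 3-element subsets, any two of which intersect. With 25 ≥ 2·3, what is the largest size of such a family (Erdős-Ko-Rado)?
max |F| = C(24, 2) = 276

Erdős-Ko-Rado (1961): when n ≥ 2k, max |F| = C(n−1, k−1). The bound is attained by the star {A : i ∈ A} for any fixed i ∈ [n]. Here C(25−1, 3−1) = C(24, 2) = 276.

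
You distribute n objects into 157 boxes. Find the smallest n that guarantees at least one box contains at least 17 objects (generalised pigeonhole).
n = (17 − 1)·157 + 1 = 2513

By the generalised pigeonhole principle, to guarantee some box contains ≥ r objects we need more than (r − 1) · k objects total. Threshold: n = (r − 1) · k + 1. With r = 17 and k = 157: n = 16 · 157 + 1 = 2512 + 1 = 2513. For n = 2512 = 16 · 157, we can put exactly 16 objects in every box, avoiding 17 in any single one — so 2513 is tight.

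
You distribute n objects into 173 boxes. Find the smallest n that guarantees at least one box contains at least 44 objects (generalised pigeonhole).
n = (44 − 1)·173 + 1 = 7440

By the generalised pigeonhole principle, to guarantee some box contains ≥ r objects we need more than (r − 1) · k objects total. Threshold: n = (r − 1) · k + 1. With r = 44 and k = 173: n = 43 · 173 + 1 = 7439 + 1 = 7440. For n = 7439 = 43 · 173, we can put exactly 43 objects in every box, avoiding 44 in any single one — so 7440 is tight.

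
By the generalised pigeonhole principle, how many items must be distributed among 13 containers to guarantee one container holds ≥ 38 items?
n = (38 − 1)·13 + 1 = 482

By the generalised pigeonhole principle, to guarantee some box contains ≥ r objects we need more than (r − 1) · k objects total. Threshold: n = (r − 1) · k + 1. With r = 38 and k = 13: n = 37 · 13 + 1 = 481 + 1 = 482. For n = 481 = 37 · 13, we can put exactly 37 objects in every box, avoiding 38 in any single one — so 482 is tight.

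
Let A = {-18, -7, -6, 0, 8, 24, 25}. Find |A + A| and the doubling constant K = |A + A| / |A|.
K = |A + A| / |A| = 27/7

Enumerate A + A = {a + b : a, b ∈ A}. With |A| = 7, there are |A|^2 = 49 ordered sum pairs; collecting distinct values, A + A = {-36, -25, -24, -18, -14, -13, -12, -10, -7, -6, 0, 1, 2, 6, 7, 8, 16, 17, 18, 19, 24, 25, 32, 33, 48, 49, 50}, so |A + A| = 27. Thus K = 27/7. For comparison, the minimum possible |A + A| over all 7-element sets is 2·7 − 1 = 13 (so min K = 13/7), attained only by arithmetic progressions.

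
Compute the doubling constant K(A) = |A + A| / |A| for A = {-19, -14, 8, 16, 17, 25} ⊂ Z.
K = |A + A| / |A| = 20/6 = 10/3

Enumerate A + A = {a + b : a, b ∈ A}. With |A| = 6, there are |A|^2 = 36 ordered sum pairs; collecting distinct values, A + A = {-38, -33, -28, -11, -6, -3, -2, 2, 3, 6, 11, 16, 24, 25, 32, 33, 34, 41, 42, 50}, so |A + A| = 20. Thus K = 20/6 = 10/3. For comparison, the minimum possible |A + A| over all 6-element sets is 2·6 − 1 = 11 (so min K = 11/6), attained only by arithmetic progressions.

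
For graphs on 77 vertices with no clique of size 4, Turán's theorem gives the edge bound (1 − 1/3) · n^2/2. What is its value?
Turán density bound = (2/3) · 77^2/2 = 5929/3 ≈ 1976.3333

Turán's theorem: ex(n, K_{r+1}) is achieved by the complete r-partite Turán graph T(n, r) with parts as balanced as possible, and is at most (1 − 1/r) · n^2/2. For r = 3, n = 77: the density bound is (2/3) · 5929/2 = 5929/3 ≈ 1976.3333. The integer-valued extremum is e(T(77, 3)) = 1976, which is strictly less than the density bound 5929/3 since 3 ∤ 77 (the parts of T(77, 3) cannot all be equal).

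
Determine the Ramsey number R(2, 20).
R(2, 20) = 20

R(2, k) = k for all k ≥ 2: in a 2-colouring of K_k, either some edge is red (a red K_2) or all edges are blue (a blue K_k). And K_{19} coloured all-blue has no blue K_20, so R(2, 20) > 19. Hence R(2, 20) = 20.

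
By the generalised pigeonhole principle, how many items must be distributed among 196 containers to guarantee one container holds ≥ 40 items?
n = (40 − 1)·196 + 1 = 7645

By the generalised pigeonhole principle, to guarantee some box contains ≥ r objects we need more than (r − 1) · k objects total. Threshold: n = (r − 1) · k + 1. With r = 40 and k = 196: n = 39 · 196 + 1 = 7644 + 1 = 7645. For n = 7644 = 39 · 196, we can put exactly 39 objects in every box, avoiding 40 in any single one — so 7645 is tight.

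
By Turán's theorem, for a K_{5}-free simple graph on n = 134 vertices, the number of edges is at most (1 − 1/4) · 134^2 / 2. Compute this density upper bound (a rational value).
Turán density bound = (3/4) · 134^2/2 = 13467/2 ≈ 6733.5

Turán's theorem: ex(n, K_{r+1}) is achieved by the complete r-partite Turán graph T(n, r) with parts as balanced as possible, and is at most (1 − 1/r) · n^2/2. For r = 4, n = 134: the density bound is (3/4) · 17956/2 = 13467/2 ≈ 6733.5. The integer-valued extremum is e(T(134, 4)) = 6733, which is strictly less than the density bound 13467/2 since 4 ∤ 134 (the parts of T(134, 4) cannot all be equal).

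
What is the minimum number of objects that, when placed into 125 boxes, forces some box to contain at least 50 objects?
n = (50 − 1)·125 + 1 = 6126

By the generalised pigeonhole principle, to guarantee some box contains ≥ r objects we need more than (r − 1) · k objects total. Threshold: n = (r − 1) · k + 1. With r = 50 and k = 125: n = 49 · 125 + 1 = 6125 + 1 = 6126. For n = 6125 = 49 · 125, we can put exactly 49 objects in every box, avoiding 50 in any single one — so 6126 is tight.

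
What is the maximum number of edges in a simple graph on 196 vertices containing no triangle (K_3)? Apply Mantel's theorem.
ex(196, K_3) = ⌊196^2/4⌋ = 9604

Mantel (1907): a triangle-free graph on n vertices has at most ⌊n^2/4⌋ edges, with equality for the complete bipartite graph K_{⌊n/2⌋, ⌈n/2⌉}. For n = 196: ⌊196^2/4⌋ = ⌊38416/4⌋ = 9604. The extremal graph is K_{98, 98}, which has 98·98 = 9604 edges.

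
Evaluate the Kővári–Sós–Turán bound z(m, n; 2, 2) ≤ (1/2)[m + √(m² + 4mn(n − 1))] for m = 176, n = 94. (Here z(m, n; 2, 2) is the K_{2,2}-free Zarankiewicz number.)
z(176, 94; 2, 2) ≤ (1/2)[176 + √(176² + 4·176·94·93)] = (1/2)[176 + √6185344] = 1331.5176

Kővári–Sós–Turán: let r_1, ..., r_176 be the row sums and z = Σ r_i the total number of 1s. Each pair of columns can share at most one row with both entries 1 (else a 2×2 all-ones block appears), so Σ_i C(r_i, 2) ≤ C(94, 2) = 4371. By convexity Σ_i C(r_i, 2) ≥ 176·C(z/176, 2) = z(z − 176)/(2·176), giving z² − 176z − 176·94·93 ≤ 0 and hence z ≤ (1/2)[176 + √(30976 + 4·1538592)] = (1/2)[176 + √6185344] ≈ (1/2)(176 + 2487.0352) = 1331.5176.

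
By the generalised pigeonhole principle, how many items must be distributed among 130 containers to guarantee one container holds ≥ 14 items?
n = (14 − 1)·130 + 1 = 1691

By the generalised pigeonhole principle, to guarantee some box contains ≥ r objects we need more than (r − 1) · k objects total. Threshold: n = (r − 1) · k + 1. With r = 14 and k = 130: n = 13 · 130 + 1 = 1690 + 1 = 1691. For n = 1690 = 13 · 130, we can put exactly 13 objects in every box, avoiding 14 in any single one — so 1691 is tight.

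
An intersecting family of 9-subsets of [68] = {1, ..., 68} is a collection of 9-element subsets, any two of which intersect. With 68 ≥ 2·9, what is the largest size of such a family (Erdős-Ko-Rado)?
max |F| = C(67, 8) = 6522361560

The Erdős-Ko-Rado theorem states: for n ≥ 2k, an intersecting family of k-subsets of an n-element set has size at most C(n − 1, k − 1), with equality for 'star' families {A ⊆ [n] : |A| = k, i ∈ A} (fix an element i). For n = 68, k = 9: C(67, 8) = 6522361560.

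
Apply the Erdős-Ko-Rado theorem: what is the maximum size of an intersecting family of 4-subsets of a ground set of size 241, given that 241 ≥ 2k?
max |F| = C(240, 3) = 2275280

The Erdős-Ko-Rado theorem states: for n ≥ 2k, an intersecting family of k-subsets of an n-element set has size at most C(n − 1, k − 1), with equality for 'star' families {A ⊆ [n] : |A| = k, i ∈ A} (fix an element i). For n = 241, k = 4: C(240, 3) = 2275280.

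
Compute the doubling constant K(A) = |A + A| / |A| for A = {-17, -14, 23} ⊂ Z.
K = |A + A| / |A| = 6/3 = 2

Enumerate A + A = {a + b : a, b ∈ A}. With |A| = 3, there are |A|^2 = 9 ordered sum pairs; collecting distinct values, A + A = {-34, -31, -28, 6, 9, 46}, so |A + A| = 6. Thus K = 6/3 = 2. For comparison, the minimum possible |A + A| over all 3-element sets is 2·3 − 1 = 5 (so min K = 5/3), attained only by arithmetic progressions.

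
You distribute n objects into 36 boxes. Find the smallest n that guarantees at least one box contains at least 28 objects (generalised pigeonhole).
n = (28 − 1)·36 + 1 = 973

By the generalised pigeonhole principle, to guarantee some box contains ≥ r objects we need more than (r − 1) · k objects total. Threshold: n = (r − 1) · k + 1. With r = 28 and k = 36: n = 27 · 36 + 1 = 972 + 1 = 973. For n = 972 = 27 · 36, we can put exactly 27 objects in every box, avoiding 28 in any single one — so 973 is tight.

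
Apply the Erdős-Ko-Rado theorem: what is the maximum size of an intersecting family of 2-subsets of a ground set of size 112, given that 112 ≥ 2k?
max |F| = C(111, 1) = 111

Erdős-Ko-Rado (1961): when n ≥ 2k, max |F| = C(n−1, k−1). The bound is attained by the star {A : i ∈ A} for any fixed i ∈ [n]. Here C(112−1, 2−1) = C(111, 1) = 111.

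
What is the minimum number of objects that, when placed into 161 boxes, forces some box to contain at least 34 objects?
n = (34 − 1)·161 + 1 = 5314

By the generalised pigeonhole principle, to guarantee some box contains ≥ r objects we need more than (r − 1) · k objects total. Threshold: n = (r − 1) · k + 1. With r = 34 and k = 161: n = 33 · 161 + 1 = 5313 + 1 = 5314. For n = 5313 = 33 · 161, we can put exactly 33 objects in every box, avoiding 34 in any single one — so 5314 is tight.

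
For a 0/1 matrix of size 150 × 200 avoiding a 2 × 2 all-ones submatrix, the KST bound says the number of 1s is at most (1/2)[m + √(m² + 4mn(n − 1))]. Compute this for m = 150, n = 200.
z(150, 200; 2, 2) ≤ (1/2)[150 + √(150² + 4·150·200·199)] = (1/2)[150 + √23902500] = 2519.5092

Kővári–Sós–Turán: let r_1, ..., r_150 be the row sums and z = Σ r_i the total number of 1s. Each pair of columns can share at most one row with both entries 1 (else a 2×2 all-ones block appears), so Σ_i C(r_i, 2) ≤ C(200, 2) = 19900. By convexity Σ_i C(r_i, 2) ≥ 150·C(z/150, 2) = z(z − 150)/(2·150), giving z² − 150z − 150·200·199 ≤ 0 and hence z ≤ (1/2)[150 + √(22500 + 4·5970000)] = (1/2)[150 + √23902500] ≈ (1/2)(150 + 4889.0183) = 2519.5092.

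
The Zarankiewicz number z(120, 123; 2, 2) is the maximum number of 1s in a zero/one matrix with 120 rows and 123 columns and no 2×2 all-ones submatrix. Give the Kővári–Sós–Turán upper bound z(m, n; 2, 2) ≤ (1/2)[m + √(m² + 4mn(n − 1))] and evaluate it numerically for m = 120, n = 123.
z(120, 123; 2, 2) ≤ (1/2)[120 + √(120² + 4·120·123·122)] = (1/2)[120 + √7217280] = 1403.2498

Kővári–Sós–Turán: let r_1, ..., r_120 be the row sums and z = Σ r_i the total number of 1s. Each pair of columns can share at most one row with both entries 1 (else a 2×2 all-ones block appears), so Σ_i C(r_i, 2) ≤ C(123, 2) = 7503. By convexity Σ_i C(r_i, 2) ≥ 120·C(z/120, 2) = z(z − 120)/(2·120), giving z² − 120z − 120·123·122 ≤ 0 and hence z ≤ (1/2)[120 + √(14400 + 4·1800720)] = (1/2)[120 + √7217280] ≈ (1/2)(120 + 2686.4996) = 1403.2498.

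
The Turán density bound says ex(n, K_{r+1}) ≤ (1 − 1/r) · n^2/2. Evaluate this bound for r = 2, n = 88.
Turán density bound = (1/2) · 88^2/2 = 1936

Turán's theorem: ex(n, K_{r+1}) is achieved by the complete r-partite Turán graph T(n, r) with parts as balanced as possible, and is at most (1 − 1/r) · n^2/2. For r = 2, n = 88: the density bound is (1/2) · 7744/2 = 1936. Since 2 ∣ 88, the Turán graph T(88, 2) has parts of equal size 44, and its edge count e(T(88, 2)) = 1936 attains the density bound exactly.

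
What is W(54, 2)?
W(54, 2) = 54 + 1 = 55

A 2-term AP is any pair of integers, so a monochromatic 2-AP exists iff some colour is used at least twice. With 54 colours, the colouring i ↦ i on {1, ..., 54} uses each colour once, avoiding any monochromatic pair, so W(54, 2) > 54. For {1, ..., 55}, pigeonhole forces two integers of the same colour, which form a monochromatic 2-AP. Hence W(54, 2) = 55.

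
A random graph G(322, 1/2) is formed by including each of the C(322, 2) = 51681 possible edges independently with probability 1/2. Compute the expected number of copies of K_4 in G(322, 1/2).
E[# K_4] = C(322, 4) · (1/2)^C(4, 2) = 439633040 / 2^6 = 27477065/4 = 6869266.25

For each 4-subset S of vertices (there are C(322, 4) = 439633040 such S), let X_S = 1 if S induces a K_4 (all C(4, 2) = 6 edges present). Then P(X_S = 1) = (1/2)^6 = 1/64. By linearity of expectation, E[# K_4] = C(322, 4) · (1/2)^6 = 439633040 / 64 = 27477065/4 = 6869266.25.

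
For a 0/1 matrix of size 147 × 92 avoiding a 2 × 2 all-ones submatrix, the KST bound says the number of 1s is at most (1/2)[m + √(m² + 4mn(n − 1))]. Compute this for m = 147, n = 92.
z(147, 92; 2, 2) ≤ (1/2)[147 + √(147² + 4·147·92·91)] = (1/2)[147 + √4944345] = 1185.2942

Kővári–Sós–Turán: let r_1, ..., r_147 be the row sums and z = Σ r_i the total number of 1s. Each pair of columns can share at most one row with both entries 1 (else a 2×2 all-ones block appears), so Σ_i C(r_i, 2) ≤ C(92, 2) = 4186. By convexity Σ_i C(r_i, 2) ≥ 147·C(z/147, 2) = z(z − 147)/(2·147), giving z² − 147z − 147·92·91 ≤ 0 and hence z ≤ (1/2)[147 + √(21609 + 4·1230684)] = (1/2)[147 + √4944345] ≈ (1/2)(147 + 2223.5883) = 1185.2942.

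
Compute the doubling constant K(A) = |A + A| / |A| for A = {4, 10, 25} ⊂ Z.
K = |A + A| / |A| = 6/3 = 2

Enumerate A + A = {a + b : a, b ∈ A}. With |A| = 3, there are |A|^2 = 9 ordered sum pairs; collecting distinct values, A + A = {8, 14, 20, 29, 35, 50}, so |A + A| = 6. Thus K = 6/3 = 2. For comparison, the minimum possible |A + A| over all 3-element sets is 2·3 − 1 = 5 (so min K = 5/3), attained only by arithmetic progressions.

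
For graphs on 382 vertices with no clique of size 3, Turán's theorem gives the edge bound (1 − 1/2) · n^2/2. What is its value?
Turán density bound = (1/2) · 382^2/2 = 36481

Turán's theorem: ex(n, K_{r+1}) is achieved by the complete r-partite Turán graph T(n, r) with parts as balanced as possible, and is at most (1 − 1/r) · n^2/2. For r = 2, n = 382: the density bound is (1/2) · 145924/2 = 36481. Since 2 ∣ 382, the Turán graph T(382, 2) has parts of equal size 191, and its edge count e(T(382, 2)) = 36481 attains the density bound exactly.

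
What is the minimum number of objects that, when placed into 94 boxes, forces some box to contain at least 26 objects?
n = (26 − 1)·94 + 1 = 2351

By the generalised pigeonhole principle, to guarantee some box contains ≥ r objects we need more than (r − 1) · k objects total. Threshold: n = (r − 1) · k + 1. With r = 26 and k = 94: n = 25 · 94 + 1 = 2350 + 1 = 2351. For n = 2350 = 25 · 94, we can put exactly 25 objects in every box, avoiding 26 in any single one — so 2351 is tight.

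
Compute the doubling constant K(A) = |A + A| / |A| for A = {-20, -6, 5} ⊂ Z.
K = |A + A| / |A| = 6/3 = 2

Enumerate A + A = {a + b : a, b ∈ A}. With |A| = 3, there are |A|^2 = 9 ordered sum pairs; collecting distinct values, A + A = {-40, -26, -15, -12, -1, 10}, so |A + A| = 6. Thus K = 6/3 = 2. For comparison, the minimum possible |A + A| over all 3-element sets is 2·3 − 1 = 5 (so min K = 5/3), attained only by arithmetic progressions.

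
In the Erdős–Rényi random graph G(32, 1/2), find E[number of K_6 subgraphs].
E[# K_6] = C(32, 6) · (1/2)^C(6, 2) = 906192 / 2^15 = 56637/2048 ≈ 27.654785

For each 6-subset S of vertices (there are C(32, 6) = 906192 such S), let X_S = 1 if S induces a K_6 (all C(6, 2) = 15 edges present). Then P(X_S = 1) = (1/2)^15 = 1/32768. By linearity of expectation, E[# K_6] = C(32, 6) · (1/2)^15 = 906192 / 32768 = 56637/2048 ≈ 27.654785.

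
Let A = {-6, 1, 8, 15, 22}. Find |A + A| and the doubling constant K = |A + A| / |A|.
K = |A + A| / |A| = 9/5

Enumerate A + A = {a + b : a, b ∈ A}. With |A| = 5, there are |A|^2 = 25 ordered sum pairs; collecting distinct values, A + A = {-12, -5, 2, 9, 16, 23, 30, 37, 44}, so |A + A| = 9. Thus K = 9/5. Here |A + A| = 2|A| − 1 = 9, the minimum possible — so K = 9/5 is minimal, which holds iff A is an arithmetic progression.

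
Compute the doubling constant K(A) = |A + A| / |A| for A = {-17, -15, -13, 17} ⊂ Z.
K = |A + A| / |A| = 9/4

Enumerate A + A = {a + b : a, b ∈ A}. With |A| = 4, there are |A|^2 = 16 ordered sum pairs; collecting distinct values, A + A = {-34, -32, -30, -28, -26, 0, 2, 4, 34}, so |A + A| = 9. Thus K = 9/4. For comparison, the minimum possible |A + A| over all 4-element sets is 2·4 − 1 = 7 (so min K = 7/4), attained only by arithmetic progressions.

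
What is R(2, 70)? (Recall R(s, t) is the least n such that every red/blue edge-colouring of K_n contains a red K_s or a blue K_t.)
R(2, 70) = 70

R(2, k) = k for all k ≥ 2: in a 2-colouring of K_k, either some edge is red (a red K_2) or all edges are blue (a blue K_k). And K_{69} coloured all-blue has no blue K_70, so R(2, 70) > 69. Hence R(2, 70) = 70.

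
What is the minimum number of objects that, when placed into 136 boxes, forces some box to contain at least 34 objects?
n = (34 − 1)·136 + 1 = 4489

By the generalised pigeonhole principle, to guarantee some box contains ≥ r objects we need more than (r − 1) · k objects total. Threshold: n = (r − 1) · k + 1. With r = 34 and k = 136: n = 33 · 136 + 1 = 4488 + 1 = 4489. For n = 4488 = 33 · 136, we can put exactly 33 objects in every box, avoiding 34 in any single one — so 4489 is tight.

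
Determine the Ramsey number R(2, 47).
R(2, 47) = 47

R(2, k) = k for all k ≥ 2: in a 2-colouring of K_k, either some edge is red (a red K_2) or all edges are blue (a blue K_k). And K_{46} coloured all-blue has no blue K_47, so R(2, 47) > 46. Hence R(2, 47) = 47.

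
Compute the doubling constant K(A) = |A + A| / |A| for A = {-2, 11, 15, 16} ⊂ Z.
K = |A + A| / |A| = 10/4 = 5/2

Enumerate A + A = {a + b : a, b ∈ A}. With |A| = 4, there are |A|^2 = 16 ordered sum pairs; collecting distinct values, A + A = {-4, 9, 13, 14, 22, 26, 27, 30, 31, 32}, so |A + A| = 10. Thus K = 10/4 = 5/2. For comparison, the minimum possible |A + A| over all 4-element sets is 2·4 − 1 = 7 (so min K = 7/4), attained only by arithmetic progressions.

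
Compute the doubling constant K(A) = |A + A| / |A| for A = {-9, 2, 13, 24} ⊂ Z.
K = |A + A| / |A| = 7/4

Enumerate A + A = {a + b : a, b ∈ A}. With |A| = 4, there are |A|^2 = 16 ordered sum pairs; collecting distinct values, A + A = {-18, -7, 4, 15, 26, 37, 48}, so |A + A| = 7. Thus K = 7/4. Here |A + A| = 2|A| − 1 = 7, the minimum possible — so K = 7/4 is minimal, which holds iff A is an arithmetic progression.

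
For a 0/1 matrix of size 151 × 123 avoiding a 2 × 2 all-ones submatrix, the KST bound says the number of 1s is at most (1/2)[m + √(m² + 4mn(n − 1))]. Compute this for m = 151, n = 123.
z(151, 123; 2, 2) ≤ (1/2)[151 + √(151² + 4·151·123·122)] = (1/2)[151 + √9086425] = 1582.6849

Kővári–Sós–Turán: let r_1, ..., r_151 be the row sums and z = Σ r_i the total number of 1s. Each pair of columns can share at most one row with both entries 1 (else a 2×2 all-ones block appears), so Σ_i C(r_i, 2) ≤ C(123, 2) = 7503. By convexity Σ_i C(r_i, 2) ≥ 151·C(z/151, 2) = z(z − 151)/(2·151), giving z² − 151z − 151·123·122 ≤ 0 and hence z ≤ (1/2)[151 + √(22801 + 4·2265906)] = (1/2)[151 + √9086425] ≈ (1/2)(151 + 3014.3698) = 1582.6849.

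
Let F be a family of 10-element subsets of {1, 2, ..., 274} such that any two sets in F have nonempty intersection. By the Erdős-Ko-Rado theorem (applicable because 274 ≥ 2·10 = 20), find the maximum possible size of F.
max |F| = C(273, 9) = 20315495493119190

The Erdős-Ko-Rado theorem states: for n ≥ 2k, an intersecting family of k-subsets of an n-element set has size at most C(n − 1, k − 1), with equality for 'star' families {A ⊆ [n] : |A| = k, i ∈ A} (fix an element i). For n = 274, k = 10: C(273, 9) = 20315495493119190.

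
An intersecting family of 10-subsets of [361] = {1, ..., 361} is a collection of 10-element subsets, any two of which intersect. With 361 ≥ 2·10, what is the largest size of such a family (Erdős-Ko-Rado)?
max |F| = C(360, 9) = 253037064783854560

Erdős-Ko-Rado (1961): when n ≥ 2k, max |F| = C(n−1, k−1). The bound is attained by the star {A : i ∈ A} for any fixed i ∈ [n]. Here C(361−1, 10−1) = C(360, 9) = 253037064783854560.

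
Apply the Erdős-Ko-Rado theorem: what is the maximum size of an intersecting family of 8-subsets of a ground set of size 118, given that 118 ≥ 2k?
max |F| = C(117, 7) = 49594720968

The Erdős-Ko-Rado theorem states: for n ≥ 2k, an intersecting family of k-subsets of an n-element set has size at most C(n − 1, k − 1), with equality for 'star' families {A ⊆ [n] : |A| = k, i ∈ A} (fix an element i). For n = 118, k = 8: C(117, 7) = 49594720968.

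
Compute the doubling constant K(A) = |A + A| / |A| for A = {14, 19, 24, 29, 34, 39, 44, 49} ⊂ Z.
K = |A + A| / |A| = 15/8

Enumerate A + A = {a + b : a, b ∈ A}. With |A| = 8, there are |A|^2 = 64 ordered sum pairs; collecting distinct values, A + A = {28, 33, 38, 43, 48, 53, 58, 63, 68, 73, 78, 83, 88, 93, 98}, so |A + A| = 15. Thus K = 15/8. Here |A + A| = 2|A| − 1 = 15, the minimum possible — so K = 15/8 is minimal, which holds iff A is an arithmetic progression.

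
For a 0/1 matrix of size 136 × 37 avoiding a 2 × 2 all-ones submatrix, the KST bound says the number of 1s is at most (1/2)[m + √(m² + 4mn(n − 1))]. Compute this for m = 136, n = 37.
z(136, 37; 2, 2) ≤ (1/2)[136 + √(136² + 4·136·37·36)] = (1/2)[136 + √743104] = 499.0174

Kővári–Sós–Turán: let r_1, ..., r_136 be the row sums and z = Σ r_i the total number of 1s. Each pair of columns can share at most one row with both entries 1 (else a 2×2 all-ones block appears), so Σ_i C(r_i, 2) ≤ C(37, 2) = 666. By convexity Σ_i C(r_i, 2) ≥ 136·C(z/136, 2) = z(z − 136)/(2·136), giving z² − 136z − 136·37·36 ≤ 0 and hence z ≤ (1/2)[136 + √(18496 + 4·181152)] = (1/2)[136 + √743104] ≈ (1/2)(136 + 862.0348) = 499.0174.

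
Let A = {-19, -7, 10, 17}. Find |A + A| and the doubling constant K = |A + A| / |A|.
K = |A + A| / |A| = 10/4 = 5/2

Enumerate A + A = {a + b : a, b ∈ A}. With |A| = 4, there are |A|^2 = 16 ordered sum pairs; collecting distinct values, A + A = {-38, -26, -14, -9, -2, 3, 10, 20, 27, 34}, so |A + A| = 10. Thus K = 10/4 = 5/2. For comparison, the minimum possible |A + A| over all 4-element sets is 2·4 − 1 = 7 (so min K = 7/4), attained only by arithmetic progressions.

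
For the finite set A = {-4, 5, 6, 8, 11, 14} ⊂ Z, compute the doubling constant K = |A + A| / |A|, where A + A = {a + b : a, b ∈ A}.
K = |A + A| / |A| = 17/6

Enumerate A + A = {a + b : a, b ∈ A}. With |A| = 6, there are |A|^2 = 36 ordered sum pairs; collecting distinct values, A + A = {-8, 1, 2, 4, 7, 10, 11, 12, 13, 14, 16, 17, 19, 20, 22, 25, 28}, so |A + A| = 17. Thus K = 17/6. For comparison, the minimum possible |A + A| over all 6-element sets is 2·6 − 1 = 11 (so min K = 11/6), attained only by arithmetic progressions.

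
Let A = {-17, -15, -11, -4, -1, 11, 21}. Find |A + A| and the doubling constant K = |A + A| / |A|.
K = |A + A| / |A| = 27/7

Enumerate A + A = {a + b : a, b ∈ A}. With |A| = 7, there are |A|^2 = 49 ordered sum pairs; collecting distinct values, A + A = {-34, -32, -30, -28, -26, -22, -21, -19, -18, -16, -15, -12, -8, -6, -5, -4, -2, 0, 4, 6, 7, 10, 17, 20, 22, 32, 42}, so |A + A| = 27. Thus K = 27/7. For comparison, the minimum possible |A + A| over all 7-element sets is 2·7 − 1 = 13 (so min K = 13/7), attained only by arithmetic progressions.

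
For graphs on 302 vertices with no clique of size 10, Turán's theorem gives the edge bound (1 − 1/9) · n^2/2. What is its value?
Turán density bound = (8/9) · 302^2/2 = 364816/9 ≈ 40535.1111

Turán's theorem: ex(n, K_{r+1}) is achieved by the complete r-partite Turán graph T(n, r) with parts as balanced as possible, and is at most (1 − 1/r) · n^2/2. For r = 9, n = 302: the density bound is (8/9) · 91204/2 = 364816/9 ≈ 40535.1111. The integer-valued extremum is e(T(302, 9)) = 40534, which is strictly less than the density bound 364816/9 since 9 ∤ 302 (the parts of T(302, 9) cannot all be equal).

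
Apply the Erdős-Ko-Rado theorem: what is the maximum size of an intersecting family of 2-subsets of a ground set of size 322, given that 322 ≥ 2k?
max |F| = C(321, 1) = 321

The Erdős-Ko-Rado theorem states: for n ≥ 2k, an intersecting family of k-subsets of an n-element set has size at most C(n − 1, k − 1), with equality for 'star' families {A ⊆ [n] : |A| = k, i ∈ A} (fix an element i). For n = 322, k = 2: C(321, 1) = 321.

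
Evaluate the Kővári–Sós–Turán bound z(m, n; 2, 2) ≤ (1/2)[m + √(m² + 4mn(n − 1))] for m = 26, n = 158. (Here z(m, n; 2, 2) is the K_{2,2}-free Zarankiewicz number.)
z(26, 158; 2, 2) ≤ (1/2)[26 + √(26² + 4·26·158·157)] = (1/2)[26 + √2580500] = 816.1967

Kővári–Sós–Turán: let r_1, ..., r_26 be the row sums and z = Σ r_i the total number of 1s. Each pair of columns can share at most one row with both entries 1 (else a 2×2 all-ones block appears), so Σ_i C(r_i, 2) ≤ C(158, 2) = 12403. By convexity Σ_i C(r_i, 2) ≥ 26·C(z/26, 2) = z(z − 26)/(2·26), giving z² − 26z − 26·158·157 ≤ 0 and hence z ≤ (1/2)[26 + √(676 + 4·644956)] = (1/2)[26 + √2580500] ≈ (1/2)(26 + 1606.3935) = 816.1967.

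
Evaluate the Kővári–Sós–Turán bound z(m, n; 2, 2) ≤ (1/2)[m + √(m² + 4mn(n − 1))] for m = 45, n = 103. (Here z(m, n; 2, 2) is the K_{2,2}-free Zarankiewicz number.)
z(45, 103; 2, 2) ≤ (1/2)[45 + √(45² + 4·45·103·102)] = (1/2)[45 + √1893105] = 710.4508

Kővári–Sós–Turán: let r_1, ..., r_45 be the row sums and z = Σ r_i the total number of 1s. Each pair of columns can share at most one row with both entries 1 (else a 2×2 all-ones block appears), so Σ_i C(r_i, 2) ≤ C(103, 2) = 5253. By convexity Σ_i C(r_i, 2) ≥ 45·C(z/45, 2) = z(z − 45)/(2·45), giving z² − 45z − 45·103·102 ≤ 0 and hence z ≤ (1/2)[45 + √(2025 + 4·472770)] = (1/2)[45 + √1893105] ≈ (1/2)(45 + 1375.9015) = 710.4508.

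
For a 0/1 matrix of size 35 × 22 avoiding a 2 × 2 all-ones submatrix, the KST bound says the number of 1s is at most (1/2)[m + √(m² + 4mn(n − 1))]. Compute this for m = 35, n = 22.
z(35, 22; 2, 2) ≤ (1/2)[35 + √(35² + 4·35·22·21)] = (1/2)[35 + √65905] = 145.8598

Kővári–Sós–Turán: let r_1, ..., r_35 be the row sums and z = Σ r_i the total number of 1s. Each pair of columns can share at most one row with both entries 1 (else a 2×2 all-ones block appears), so Σ_i C(r_i, 2) ≤ C(22, 2) = 231. By convexity Σ_i C(r_i, 2) ≥ 35·C(z/35, 2) = z(z − 35)/(2·35), giving z² − 35z − 35·22·21 ≤ 0 and hence z ≤ (1/2)[35 + √(1225 + 4·16170)] = (1/2)[35 + √65905] ≈ (1/2)(35 + 256.7197) = 145.8598.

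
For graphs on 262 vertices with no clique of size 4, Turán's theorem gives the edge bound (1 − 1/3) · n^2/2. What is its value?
Turán density bound = (2/3) · 262^2/2 = 68644/3 ≈ 22881.3333

Turán's theorem: ex(n, K_{r+1}) is achieved by the complete r-partite Turán graph T(n, r) with parts as balanced as possible, and is at most (1 − 1/r) · n^2/2. For r = 3, n = 262: the density bound is (2/3) · 68644/2 = 68644/3 ≈ 22881.3333. The integer-valued extremum is e(T(262, 3)) = 22881, which is strictly less than the density bound 68644/3 since 3 ∤ 262 (the parts of T(262, 3) cannot all be equal).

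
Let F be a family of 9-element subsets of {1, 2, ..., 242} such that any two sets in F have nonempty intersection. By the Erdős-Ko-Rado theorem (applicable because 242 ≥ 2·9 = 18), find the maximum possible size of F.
max |F| = C(241, 8) = 250972818245370

The Erdős-Ko-Rado theorem states: for n ≥ 2k, an intersecting family of k-subsets of an n-element set has size at most C(n − 1, k − 1), with equality for 'star' families {A ⊆ [n] : |A| = k, i ∈ A} (fix an element i). For n = 242, k = 9: C(241, 8) = 250972818245370.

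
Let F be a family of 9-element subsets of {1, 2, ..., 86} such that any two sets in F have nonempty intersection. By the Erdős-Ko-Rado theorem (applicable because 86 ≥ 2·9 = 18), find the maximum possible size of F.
max |F| = C(85, 8) = 48124511370

Erdős-Ko-Rado (1961): when n ≥ 2k, max |F| = C(n−1, k−1). The bound is attained by the star {A : i ∈ A} for any fixed i ∈ [n]. Here C(86−1, 9−1) = C(85, 8) = 48124511370.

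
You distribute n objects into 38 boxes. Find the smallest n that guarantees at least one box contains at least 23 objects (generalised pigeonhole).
n = (23 − 1)·38 + 1 = 837

By the generalised pigeonhole principle, to guarantee some box contains ≥ r objects we need more than (r − 1) · k objects total. Threshold: n = (r − 1) · k + 1. With r = 23 and k = 38: n = 22 · 38 + 1 = 836 + 1 = 837. For n = 836 = 22 · 38, we can put exactly 22 objects in every box, avoiding 23 in any single one — so 837 is tight.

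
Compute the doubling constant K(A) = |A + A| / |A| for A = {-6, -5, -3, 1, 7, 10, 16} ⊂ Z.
K = |A + A| / |A| = 24/7

Enumerate A + A = {a + b : a, b ∈ A}. With |A| = 7, there are |A|^2 = 49 ordered sum pairs; collecting distinct values, A + A = {-12, -11, -10, -9, -8, -6, -5, -4, -2, 1, 2, 4, 5, 7, 8, 10, 11, 13, 14, 17, 20, 23, 26, 32}, so |A + A| = 24. Thus K = 24/7. For comparison, the minimum possible |A + A| over all 7-element sets is 2·7 − 1 = 13 (so min K = 13/7), attained only by arithmetic progressions.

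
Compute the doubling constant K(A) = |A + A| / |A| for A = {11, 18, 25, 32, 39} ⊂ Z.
K = |A + A| / |A| = 9/5

Enumerate A + A = {a + b : a, b ∈ A}. With |A| = 5, there are |A|^2 = 25 ordered sum pairs; collecting distinct values, A + A = {22, 29, 36, 43, 50, 57, 64, 71, 78}, so |A + A| = 9. Thus K = 9/5. Here |A + A| = 2|A| − 1 = 9, the minimum possible — so K = 9/5 is minimal, which holds iff A is an arithmetic progression.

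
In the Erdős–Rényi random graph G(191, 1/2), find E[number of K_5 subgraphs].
E[# K_5] = C(191, 5) · (1/2)^C(5, 2) = 2009402703 / 2^10 ≈ 1962307.327148

For each 5-subset S of vertices (there are C(191, 5) = 2009402703 such S), let X_S = 1 if S induces a K_5 (all C(5, 2) = 10 edges present). Then P(X_S = 1) = (1/2)^10 = 1/1024. By linearity of expectation, E[# K_5] = C(191, 5) · (1/2)^10 = 2009402703 / 1024 ≈ 1962307.327148.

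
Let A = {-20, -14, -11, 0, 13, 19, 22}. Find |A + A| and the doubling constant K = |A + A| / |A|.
K = |A + A| / |A| = 25/7

Enumerate A + A = {a + b : a, b ∈ A}. With |A| = 7, there are |A|^2 = 49 ordered sum pairs; collecting distinct values, A + A = {-40, -34, -31, -28, -25, -22, -20, -14, -11, -7, -1, 0, 2, 5, 8, 11, 13, 19, 22, 26, 32, 35, 38, 41, 44}, so |A + A| = 25. Thus K = 25/7. For comparison, the minimum possible |A + A| over all 7-element sets is 2·7 − 1 = 13 (so min K = 13/7), attained only by arithmetic progressions.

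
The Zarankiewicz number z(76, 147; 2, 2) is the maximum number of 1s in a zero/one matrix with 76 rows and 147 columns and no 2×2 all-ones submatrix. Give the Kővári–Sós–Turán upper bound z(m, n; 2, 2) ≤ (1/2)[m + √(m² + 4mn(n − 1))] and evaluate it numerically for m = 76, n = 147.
z(76, 147; 2, 2) ≤ (1/2)[76 + √(76² + 4·76·147·146)] = (1/2)[76 + √6530224] = 1315.7151

Kővári–Sós–Turán: let r_1, ..., r_76 be the row sums and z = Σ r_i the total number of 1s. Each pair of columns can share at most one row with both entries 1 (else a 2×2 all-ones block appears), so Σ_i C(r_i, 2) ≤ C(147, 2) = 10731. By convexity Σ_i C(r_i, 2) ≥ 76·C(z/76, 2) = z(z − 76)/(2·76), giving z² − 76z − 76·147·146 ≤ 0 and hence z ≤ (1/2)[76 + √(5776 + 4·1631112)] = (1/2)[76 + √6530224] ≈ (1/2)(76 + 2555.4303) = 1315.7151.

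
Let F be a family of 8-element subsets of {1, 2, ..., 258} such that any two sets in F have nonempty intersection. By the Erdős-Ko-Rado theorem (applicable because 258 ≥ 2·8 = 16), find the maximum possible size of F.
max |F| = C(257, 7) = 13530418594176

The Erdős-Ko-Rado theorem states: for n ≥ 2k, an intersecting family of k-subsets of an n-element set has size at most C(n − 1, k − 1), with equality for 'star' families {A ⊆ [n] : |A| = k, i ∈ A} (fix an element i). For n = 258, k = 8: C(257, 7) = 13530418594176.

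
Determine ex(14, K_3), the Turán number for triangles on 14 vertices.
ex(14, K_3) = ⌊14^2/4⌋ = 49

Mantel (1907): a triangle-free graph on n vertices has at most ⌊n^2/4⌋ edges, with equality for the complete bipartite graph K_{⌊n/2⌋, ⌈n/2⌉}. For n = 14: ⌊14^2/4⌋ = ⌊196/4⌋ = 49. The extremal graph is K_{7, 7}, which has 7·7 = 49 edges.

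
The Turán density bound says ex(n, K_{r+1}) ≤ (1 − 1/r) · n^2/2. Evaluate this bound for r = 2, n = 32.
Turán density bound = (1/2) · 32^2/2 = 256

Turán's theorem: ex(n, K_{r+1}) is achieved by the complete r-partite Turán graph T(n, r) with parts as balanced as possible, and is at most (1 − 1/r) · n^2/2. For r = 2, n = 32: the density bound is (1/2) · 1024/2 = 256. Since 2 ∣ 32, the Turán graph T(32, 2) has parts of equal size 16, and its edge count e(T(32, 2)) = 256 attains the density bound exactly.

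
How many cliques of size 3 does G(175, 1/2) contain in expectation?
E[# K_3] = C(175, 3) · (1/2)^C(3, 2) = 877975 / 2^3 = 109746.875

For each 3-subset S of vertices (there are C(175, 3) = 877975 such S), let X_S = 1 if S induces a K_3 (all C(3, 2) = 3 edges present). Then P(X_S = 1) = (1/2)^3 = 1/8. By linearity of expectation, E[# K_3] = C(175, 3) · (1/2)^3 = 877975 / 8 = 109746.875.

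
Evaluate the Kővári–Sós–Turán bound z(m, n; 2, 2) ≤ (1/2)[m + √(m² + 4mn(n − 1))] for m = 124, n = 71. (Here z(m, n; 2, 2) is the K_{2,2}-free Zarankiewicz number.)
z(124, 71; 2, 2) ≤ (1/2)[124 + √(124² + 4·124·71·70)] = (1/2)[124 + √2480496] = 849.4795

Kővári–Sós–Turán: let r_1, ..., r_124 be the row sums and z = Σ r_i the total number of 1s. Each pair of columns can share at most one row with both entries 1 (else a 2×2 all-ones block appears), so Σ_i C(r_i, 2) ≤ C(71, 2) = 2485. By convexity Σ_i C(r_i, 2) ≥ 124·C(z/124, 2) = z(z − 124)/(2·124), giving z² − 124z − 124·71·70 ≤ 0 and hence z ≤ (1/2)[124 + √(15376 + 4·616280)] = (1/2)[124 + √2480496] ≈ (1/2)(124 + 1574.959) = 849.4795.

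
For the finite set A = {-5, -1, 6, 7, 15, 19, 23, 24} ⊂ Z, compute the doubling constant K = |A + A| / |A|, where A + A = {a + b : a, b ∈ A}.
K = |A + A| / |A| = 29/8

Enumerate A + A = {a + b : a, b ∈ A}. With |A| = 8, there are |A|^2 = 64 ordered sum pairs; collecting distinct values, A + A = {-10, -6, -2, 1, 2, 5, 6, 10, 12, 13, 14, 18, 19, 21, 22, 23, 25, 26, 29, 30, 31, 34, 38, 39, 42, 43, 46, 47, 48}, so |A + A| = 29. Thus K = 29/8. For comparison, the minimum possible |A + A| over all 8-element sets is 2·8 − 1 = 15 (so min K = 15/8), attained only by arithmetic progressions.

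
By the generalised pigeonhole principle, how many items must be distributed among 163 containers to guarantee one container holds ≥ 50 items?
n = (50 − 1)·163 + 1 = 7988

By the generalised pigeonhole principle, to guarantee some box contains ≥ r objects we need more than (r − 1) · k objects total. Threshold: n = (r − 1) · k + 1. With r = 50 and k = 163: n = 49 · 163 + 1 = 7987 + 1 = 7988. For n = 7987 = 49 · 163, we can put exactly 49 objects in every box, avoiding 50 in any single one — so 7988 is tight.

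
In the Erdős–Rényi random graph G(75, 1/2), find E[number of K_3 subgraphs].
E[# K_3] = C(75, 3) · (1/2)^C(3, 2) = 67525 / 2^3 = 8440.625

For each 3-subset S of vertices (there are C(75, 3) = 67525 such S), let X_S = 1 if S induces a K_3 (all C(3, 2) = 3 edges present). Then P(X_S = 1) = (1/2)^3 = 1/8. By linearity of expectation, E[# K_3] = C(75, 3) · (1/2)^3 = 67525 / 8 = 8440.625.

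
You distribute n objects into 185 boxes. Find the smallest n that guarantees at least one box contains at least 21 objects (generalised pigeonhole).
n = (21 − 1)·185 + 1 = 3701

By the generalised pigeonhole principle, to guarantee some box contains ≥ r objects we need more than (r − 1) · k objects total. Threshold: n = (r − 1) · k + 1. With r = 21 and k = 185: n = 20 · 185 + 1 = 3700 + 1 = 3701. For n = 3700 = 20 · 185, we can put exactly 20 objects in every box, avoiding 21 in any single one — so 3701 is tight.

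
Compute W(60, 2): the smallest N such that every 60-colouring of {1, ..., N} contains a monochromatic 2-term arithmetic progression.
W(60, 2) = 60 + 1 = 61

A 2-term AP is any pair of integers, so a monochromatic 2-AP exists iff some colour is used at least twice. With 60 colours, the colouring i ↦ i on {1, ..., 60} uses each colour once, avoiding any monochromatic pair, so W(60, 2) > 60. For {1, ..., 61}, pigeonhole forces two integers of the same colour, which form a monochromatic 2-AP. Hence W(60, 2) = 61.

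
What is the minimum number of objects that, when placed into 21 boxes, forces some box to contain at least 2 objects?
n = (2 − 1)·21 + 1 = 22

By the generalised pigeonhole principle, to guarantee some box contains ≥ r objects we need more than (r − 1) · k objects total. Threshold: n = (r − 1) · k + 1. With r = 2 and k = 21: n = 1 · 21 + 1 = 21 + 1 = 22. For n = 21 = 1 · 21, we can put exactly 1 objects in every box, avoiding 2 in any single one — so 22 is tight.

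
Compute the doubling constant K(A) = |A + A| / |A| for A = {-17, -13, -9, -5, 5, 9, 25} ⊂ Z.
K = |A + A| / |A| = 22/7

Enumerate A + A = {a + b : a, b ∈ A}. With |A| = 7, there are |A|^2 = 49 ordered sum pairs; collecting distinct values, A + A = {-34, -30, -26, -22, -18, -14, -12, -10, -8, -4, 0, 4, 8, 10, 12, 14, 16, 18, 20, 30, 34, 50}, so |A + A| = 22. Thus K = 22/7. For comparison, the minimum possible |A + A| over all 7-element sets is 2·7 − 1 = 13 (so min K = 13/7), attained only by arithmetic progressions.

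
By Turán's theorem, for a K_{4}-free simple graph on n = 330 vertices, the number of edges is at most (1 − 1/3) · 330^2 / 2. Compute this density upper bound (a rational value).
Turán density bound = (2/3) · 330^2/2 = 36300

Turán's theorem: ex(n, K_{r+1}) is achieved by the complete r-partite Turán graph T(n, r) with parts as balanced as possible, and is at most (1 − 1/r) · n^2/2. For r = 3, n = 330: the density bound is (2/3) · 108900/2 = 36300. Since 3 ∣ 330, the Turán graph T(330, 3) has parts of equal size 110, and its edge count e(T(330, 3)) = 36300 attains the density bound exactly.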